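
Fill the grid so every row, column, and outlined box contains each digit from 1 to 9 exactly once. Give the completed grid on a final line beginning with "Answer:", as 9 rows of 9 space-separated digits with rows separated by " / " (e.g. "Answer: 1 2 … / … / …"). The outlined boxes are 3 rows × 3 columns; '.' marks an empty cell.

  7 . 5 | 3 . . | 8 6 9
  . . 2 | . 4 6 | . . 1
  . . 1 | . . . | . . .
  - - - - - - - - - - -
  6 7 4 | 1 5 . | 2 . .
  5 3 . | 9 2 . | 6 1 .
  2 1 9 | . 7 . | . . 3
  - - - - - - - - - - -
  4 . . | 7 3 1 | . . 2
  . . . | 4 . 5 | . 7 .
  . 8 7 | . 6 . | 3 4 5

Step 1. [r3c6∈{2,7,8,9}] in col 6, 7 fits only at r3c6 ⇒ r3c6=7.
Step 2. [r2c2∈{9}] only 9 remains possible at r2c2, so r2c2=9.
Step 3. [r4c9∈{8}] r4c9 has the single candidate 8, so r4c9=8.
Step 4. [r3c8∈{2,3,5}] r3c8 is the only open cell in col 8 admitting 2. So r3c8=2.
Step 5. [r3c2∈{4,6}] row 3 places 6 nowhere but r3c2 ⇒ r3c2=6.
Step 6. [r9c6∈{2,9}] across col 6, 9 lands solely at r9c6 ⇒ r9c6=9.
Step 7. [r3c1∈{3,8}] r3c1 is the only open cell in row 3 admitting 3, so r3c1=3.
Step 8. [r3c9∈{4}] nothing but 4 survives at r3c9. So r3c9=4.
Step 9. [r3c7∈{5}] r3c7 has the single candidate 5. So r3c7=5.
Step 10. [r3c4∈{8}] r3c4's peers cover all but 8, so r3c4=8.
Step 11. [r5c6∈{4,8}] 4 has one home in row 5: r5c6, so r5c6=4.
Step 12. [r8c1∈{1,9}] in col 1, 9 fits only at r8c1, so r8c1=9.
Step 13. [r7c8∈{8,9}] row 7 places 8 nowhere but r7c8. So r7c8=8.
Step 14. [r7c3∈{6}] r7c3 has the single candidate 6, so r7c3=6.
Step 15. [r2c7∈{7}] nothing but 7 survives at r2c7, so r2c7=7.
Step 16. [r5c9∈{7}] r5c9 is down to just 7. So r5c9=7.
Step 17. [r2c1∈{8}] nothing but 8 survives at r2c1, so r2c1=8.
Step 18. [r9c4∈{2}] nothing but 2 survives at r9c4 ⇒ r9c4=2.
Step 19. [r8c7∈{1}] r8c7's peers cover all but 1 ⇒ r8c7=1.
Step 20. [r8c5∈{8}] nothing but 8 survives at r8c5 ⇒ r8c5=8.
Step 21. [r1c5∈{1}] r1c5's peers cover all but 1 ⇒ r1c5=1.
Step 22. [r7c2∈{5}] r7c2's peers cover all but 5 ⇒ r7c2=5.
Step 23. [r9c1∈{1}] r9c1 has the single candidate 1 ⇒ r9c1=1.
Step 24. [r8c9∈{6}] r8c9's peers cover all but 6 ⇒ r8c9=6.
Step 25. [r4c6∈{3}] r4c6 has the single candidate 3. So r4c6=3.
Step 26. [r6c4∈{6}] nothing but 6 survives at r6c4. So r6c4=6.
Step 27. [r1c6∈{2}] only 2 remains possible at r1c6 ⇒ r1c6=2.
Step 28. [r8c3∈{3}] r8c3 has the single candidate 3 ⇒ r8c3=3.
Step 29. [r8c2∈{2}] nothing but 2 survives at r8c2, so r8c2=2.
Step 30. [r4c8∈{9}] r4c8 has the single candidate 9 ⇒ r4c8=9.
Step 31. [r3c5∈{9}] r3c5 is down to just 9 ⇒ r3c5=9.
Step 32. [r2c8∈{3}] r2c8 has the single candidate 3 ⇒ r2c8=3.
Step 33. [r6c7∈{4}] r6c7's peers cover all but 4, so r6c7=4.
Step 34. [r2c4∈{5}] r2c4 is down to just 5 ⇒ r2c4=5.
Step 35. [r7c7∈{9}] nothing but 9 survives at r7c7. So r7c7=9.
Step 36. [r1c2∈{4}] r1c2's peers cover all but 4, so r1c2=4.
Step 37. [r5c3∈{8}] r5c3 is down to just 8 ⇒ r5c3=8.
Step 38. [r6c6∈{8}] nothing but 8 survives at r6c6 ⇒ r6c6=8.
Step 39. [r6c8∈{5}] r6c8 has the single candidate 5, so r6c8=5.

Answer: 7 4 5 3 1 2 8 6 9 / 8 9 2 5 4 6 7 3 1 / 3 6 1 8 9 7 5 2 4 / 6 7 4 1 5 3 2 9 8 / 5 3 8 9 2 4 6 1 7 / 2 1 9 6 7 8 4 5 3 / 4 5 6 7 3 1 9 8 2 / 9 2 3 4 8 5 1 7 6 / 1 8 7 2 6 9 3 4 5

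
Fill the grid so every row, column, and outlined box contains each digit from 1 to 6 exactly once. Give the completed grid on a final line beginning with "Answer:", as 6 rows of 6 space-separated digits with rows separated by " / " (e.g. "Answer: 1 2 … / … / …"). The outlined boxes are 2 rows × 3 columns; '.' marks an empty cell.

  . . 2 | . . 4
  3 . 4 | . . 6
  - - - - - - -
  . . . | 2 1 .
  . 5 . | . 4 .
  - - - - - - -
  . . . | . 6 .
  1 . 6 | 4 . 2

Step 1. [r6c5∈{3,5}] row 6 places 5 nowhere but r6c5, so r6c5=5.
Step 2. [r4c6∈{3}] r4c6's peers cover all but 3. So r4c6=3.
Step 3. [r5c4∈{1,3}] 3 has one home in box 6: r5c4. So r5c4=3.
Step 4. [r1c1∈{5,6}] 5 has one home in box 1: r1c1, so r1c1=5.
Step 5. [r5c2∈{2,4}] 2 has one home in col 2: r5c2. So r5c2=2.
Step 6. [r3c2∈{3,4,6}] across col 2, 4 lands solely at r3c2 ⇒ r3c2=4.
Step 7. [r2c2∈{1}] only 1 remains possible at r2c2 ⇒ r2c2=1.
Step 8. [r3c1∈{6}] r3c1 has the single candidate 6 ⇒ r3c1=6.
Step 9. [r3c3∈{3}] only 3 remains possible at r3c3, so r3c3=3.
Step 10. [r5c6∈{1}] only 1 remains possible at r5c6, so r5c6=1.
Step 11. [r6c2∈{3}] r6c2 is down to just 3 ⇒ r6c2=3.
Step 12. [r4c3∈{1}] only 1 remains possible at r4c3 ⇒ r4c3=1.
Step 13. [r1c4∈{1}] nothing but 1 survives at r1c4, so r1c4=1.
Step 14. [r1c5∈{3}] r1c5 has the single candidate 3 ⇒ r1c5=3.
Step 15. [r1c2∈{6}] r1c2 has the single candidate 6, so r1c2=6.
Step 16. [r5c3∈{5}] r5c3 is down to just 5, so r5c3=5.
Step 17. [r2c5∈{2}] nothing but 2 survives at r2c5, so r2c5=2.
Step 18. [r5c1∈{4}] only 4 remains possible at r5c1 ⇒ r5c1=4.
Step 19. [r4c1∈{2}] r4c1 has the single candidate 2 ⇒ r4c1=2.
Step 20. [r3c6∈{5}] only 5 remains possible at r3c6, so r3c6=5.
Step 21. [r4c4∈{6}] r4c4 is down to just 6 ⇒ r4c4=6.
Step 22. [r2c4∈{5}] r2c4's peers cover all but 5. So r2c4=5.

Answer: 5 6 2 1 3 4 / 3 1 4 5 2 6 / 6 4 3 2 1 5 / 2 5 1 6 4 3 / 4 2 5 3 6 1 / 1 3 6 4 5 2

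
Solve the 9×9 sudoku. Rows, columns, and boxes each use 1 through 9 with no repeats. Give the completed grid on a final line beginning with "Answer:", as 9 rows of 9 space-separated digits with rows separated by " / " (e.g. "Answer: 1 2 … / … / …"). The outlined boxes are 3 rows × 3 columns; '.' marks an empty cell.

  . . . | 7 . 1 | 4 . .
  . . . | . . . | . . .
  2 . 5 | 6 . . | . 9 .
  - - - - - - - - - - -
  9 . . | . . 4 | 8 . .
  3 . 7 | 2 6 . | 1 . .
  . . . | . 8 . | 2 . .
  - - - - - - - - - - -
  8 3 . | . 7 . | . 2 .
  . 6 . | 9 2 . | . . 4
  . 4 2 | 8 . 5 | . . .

Step 1. [r8c3∈{1}] r8c3 is down to just 1. So r8c3=1.
Step 2. [r8c6∈{3}] only 3 remains possible at r8c6 ⇒ r8c6=3.
Step 3. [r4c3∈{6}] nothing but 6 survives at r4c3. So r4c3=6.
Step 4. [r1c9∈{2,3,5,6,8}] in row 1, 2 fits only at r1c9. So r1c9=2.
Step 5. [r9c1∈{7}] nothing but 7 survives at r9c1. So r9c1=7.
Step 6. [r8c8∈{5,7,8}] in row 8, 8 fits only at r8c8. So r8c8=8.
Step 7. [r7c3∈{9}] r7c3 has the single candidate 9. So r7c3=9.
Step 8. [r9c5∈{1}] r9c5 has the single candidate 1 ⇒ r9c5=1.
Step 9. [r2c8∈{1,3,5,6,7}] across col 8, 1 lands solely at r2c8 ⇒ r2c8=1.
Step 10. [r6c1∈{1,4,5}] across col 1, 1 lands solely at r6c1. So r6c1=1.
Step 11. [r6c2∈{5}] nothing but 5 survives at r6c2, so r6c2=5.
Step 12. [r6c4∈{3}] r6c4 is down to just 3 ⇒ r6c4=3.
Step 13. [r4c5∈{5}] r4c5 has the single candidate 5 ⇒ r4c5=5.
Step 14. [r1c8∈{3,5,6}] across row 1, 5 lands solely at r1c8, so r1c8=5.
Step 15. [r2c1∈{4,6}] 4 has one home in col 1: r2c1. So r2c1=4.
Step 16. [r3c6∈{8}] r3c6's peers cover all but 8. So r3c6=8.
Step 17. [r2c9∈{3,6,7,8}] 8 has one home in col 9: r2c9 ⇒ r2c9=8.
Step 18. [r2c7∈{3,6,7}] in row 2, 6 fits only at r2c7, so r2c7=6.
Step 19. [r6c6∈{7,9}] r6c6 is the only open cell in col 6 admitting 7, so r6c6=7.
Step 20. [r6c9∈{6,9}] row 6 places 9 nowhere but r6c9. So r6c9=9.
Step 21. [r2c2∈{7,9}] r2c2 is the only open cell in row 2 admitting 7. So r2c2=7.
Step 22. [r2c3∈{3}] only 3 remains possible at r2c3, so r2c3=3.
Step 23. [r1c2∈{8,9}] r1c2 is the only open cell in col 2 admitting 9 ⇒ r1c2=9.
Step 24. [r7c7∈{5}] r7c7's peers cover all but 5. So r7c7=5.
Step 25. [r6c8∈{4,6}] 6 has one home in row 6: r6c8. So r6c8=6.
Step 26. [r9c8∈{3}] only 3 remains possible at r9c8 ⇒ r9c8=3.
Step 27. [r3c7∈{3,7}] col 7 places 3 nowhere but r3c7. So r3c7=3.
Step 28. [r4c9∈{3,7}] in row 4, 3 fits only at r4c9. So r4c9=3.
Step 29. [r2c6∈{2,9}] r2c6 is the only open cell in row 2 admitting 2. So r2c6=2.
Step 30. [r7c9∈{1,6}] row 7 places 1 nowhere but r7c9 ⇒ r7c9=1.
Step 31. [r4c2∈{2}] nothing but 2 survives at r4c2 ⇒ r4c2=2.
Step 32. [r1c5∈{3}] only 3 remains possible at r1c5, so r1c5=3.
Step 33. [r4c8∈{7}] nothing but 7 survives at r4c8 ⇒ r4c8=7.
Step 34. [r4c4∈{1}] only 1 remains possible at r4c4 ⇒ r4c4=1.
Step 35. [r5c8∈{4}] only 4 remains possible at r5c8. So r5c8=4.
Step 36. [r8c7∈{7}] r8c7 is down to just 7 ⇒ r8c7=7.
Step 37. [r9c9∈{6}] r9c9 is down to just 6, so r9c9=6.
Step 38. [r5c9∈{5}] r5c9's peers cover all but 5 ⇒ r5c9=5.
Step 39. [r3c9∈{7}] only 7 remains possible at r3c9. So r3c9=7.
Step 40. [r5c6∈{9}] r5c6 has the single candidate 9, so r5c6=9.
Step 41. [r7c6∈{6}] r7c6 is down to just 6. So r7c6=6.
Step 42. [r3c2∈{1}] nothing but 1 survives at r3c2. So r3c2=1.
Step 43. [r5c2∈{8}] r5c2's peers cover all but 8, so r5c2=8.
Step 44. [r2c5∈{9}] r2c5 is down to just 9, so r2c5=9.
Step 45. [r1c1∈{6}] r1c1 is down to just 6, so r1c1=6.
Step 46. [r8c1∈{5}] r8c1's peers cover all but 5, so r8c1=5.
Step 47. [r2c4∈{5}] r2c4 is down to just 5, so r2c4=5.
Step 48. [r6c3∈{4}] r6c3 has the single candidate 4 ⇒ r6c3=4.
Step 49. [r3c5∈{4}] only 4 remains possible at r3c5 ⇒ r3c5=4.
Step 50. [r7c4∈{4}] r7c4 has the single candidate 4, so r7c4=4.
Step 51. [r9c7∈{9}] nothing but 9 survives at r9c7, so r9c7=9.
Step 52. [r1c3∈{8}] r1c3 is down to just 8. So r1c3=8.

Answer: 6 9 8 7 3 1 4 5 2 / 4 7 3 5 9 2 6 1 8 / 2 1 5 6 4 8 3 9 7 / 9 2 6 1 5 4 8 7 3 / 3 8 7 2 6 9 1 4 5 / 1 5 4 3 8 7 2 6 9 / 8 3 9 4 7 6 5 2 1 / 5 6 1 9 2 3 7 8 4 / 7 4 2 8 1 5 9 3 6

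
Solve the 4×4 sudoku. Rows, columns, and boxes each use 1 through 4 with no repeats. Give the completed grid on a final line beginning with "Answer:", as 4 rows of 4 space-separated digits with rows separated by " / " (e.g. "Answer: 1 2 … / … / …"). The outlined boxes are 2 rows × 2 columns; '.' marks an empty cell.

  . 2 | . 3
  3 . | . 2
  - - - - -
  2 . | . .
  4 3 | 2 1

Step 1. [r1c3∈{1,4}] row 1 places 4 nowhere but r1c3, so r1c3=4.
Step 2. [r1c1∈{1}] r1c1's peers cover all but 1. So r1c1=1.
Step 3. [r2c2∈{4}] r2c2 has the single candidate 4. So r2c2=4.
Step 4. [r3c3∈{3}] nothing but 3 survives at r3c3, so r3c3=3.
Step 5. [r3c2∈{1}] r3c2 has the single candidate 1. So r3c2=1.
Step 6. [r2c3∈{1}] r2c3's peers cover all but 1. So r2c3=1.
Step 7. [r3c4∈{4}] r3c4's peers cover all but 4. So r3c4=4.

Answer: 1 2 4 3 / 3 4 1 2 / 2 1 3 4 / 4 3 2 1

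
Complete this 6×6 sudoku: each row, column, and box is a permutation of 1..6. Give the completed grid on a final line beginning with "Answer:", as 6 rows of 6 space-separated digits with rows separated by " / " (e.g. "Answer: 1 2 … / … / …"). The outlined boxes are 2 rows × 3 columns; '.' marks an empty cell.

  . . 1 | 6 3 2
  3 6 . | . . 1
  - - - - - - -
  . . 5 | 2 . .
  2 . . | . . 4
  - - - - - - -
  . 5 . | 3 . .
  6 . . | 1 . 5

Step 1. [r6c2∈{2,3,4}] col 2 places 2 nowhere but r6c2 ⇒ r6c2=2.
Step 2. [r5c3∈{4}] nothing but 4 survives at r5c3. So r5c3=4.
Step 3. [r4c3∈{3,6}] r4c3 is the only open cell in col 3 admitting 6, so r4c3=6.
Step 4. [r2c4∈{4,5}] r2c4 is the only open cell in col 4 admitting 4 ⇒ r2c4=4.
Step 5. [r5c6∈{6}] r5c6's peers cover all but 6 ⇒ r5c6=6.
Step 6. [r4c2∈{1,3}] 3 has one home in row 4: r4c2. So r4c2=3.
Step 7. [r3c2∈{1,4}] 1 has one home in col 2: r3c2 ⇒ r3c2=1.
Step 8. [r4c4∈{5}] r4c4's peers cover all but 5. So r4c4=5.
Step 9. [r1c1∈{4,5}] in row 1, 5 fits only at r1c1 ⇒ r1c1=5.
Step 10. [r4c5∈{1}] r4c5 is down to just 1 ⇒ r4c5=1.
Step 11. [r5c1∈{1}] only 1 remains possible at r5c1. So r5c1=1.
Step 12. [r3c5∈{6}] only 6 remains possible at r3c5 ⇒ r3c5=6.
Step 13. [r2c5∈{5}] r2c5 is down to just 5 ⇒ r2c5=5.
Step 14. [r6c3∈{3}] r6c3's peers cover all but 3, so r6c3=3.
Step 15. [r3c1∈{4}] r3c1 has the single candidate 4, so r3c1=4.
Step 16. [r2c3∈{2}] r2c3 is down to just 2 ⇒ r2c3=2.
Step 17. [r1c2∈{4}] r1c2 has the single candidate 4 ⇒ r1c2=4.
Step 18. [r6c5∈{4}] r6c5 has the single candidate 4 ⇒ r6c5=4.
Step 19. [r3c6∈{3}] only 3 remains possible at r3c6, so r3c6=3.
Step 20. [r5c5∈{2}] r5c5 is down to just 2 ⇒ r5c5=2.

Answer: 5 4 1 6 3 2 / 3 6 2 4 5 1 / 4 1 5 2 6 3 / 2 3 6 5 1 4 / 1 5 4 3 2 6 / 6 2 3 1 4 5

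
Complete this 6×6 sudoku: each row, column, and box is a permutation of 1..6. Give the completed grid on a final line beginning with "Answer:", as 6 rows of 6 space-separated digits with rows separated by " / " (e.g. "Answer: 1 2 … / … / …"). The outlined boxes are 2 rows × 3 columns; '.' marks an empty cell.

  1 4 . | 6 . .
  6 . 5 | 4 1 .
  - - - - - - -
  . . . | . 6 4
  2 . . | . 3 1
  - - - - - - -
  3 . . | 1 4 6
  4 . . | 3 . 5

Step 1. [r5c3∈{2}] r5c3 is down to just 2. So r5c3=2.
Step 2. [r3c1∈{5}] r3c1 has the single candidate 5, so r3c1=5.
Step 3. [r1c3∈{3}] nothing but 3 survives at r1c3 ⇒ r1c3=3.
Step 4. [r4c2∈{6}] nothing but 6 survives at r4c2, so r4c2=6.
Step 5. [r1c6∈{2}] nothing but 2 survives at r1c6, so r1c6=2.
Step 6. [r3c3∈{1}] only 1 remains possible at r3c3, so r3c3=1.
Step 7. [r6c2∈{1}] nothing but 1 survives at r6c2, so r6c2=1.
Step 8. [r2c2∈{2}] only 2 remains possible at r2c2 ⇒ r2c2=2.
Step 9. [r5c2∈{5}] only 5 remains possible at r5c2, so r5c2=5.
Step 10. [r2c6∈{3}] nothing but 3 survives at r2c6. So r2c6=3.
Step 11. [r3c4∈{2}] r3c4 has the single candidate 2, so r3c4=2.
Step 12. [r4c3∈{4}] r4c3 is down to just 4 ⇒ r4c3=4.
Step 13. [r6c3∈{6}] only 6 remains possible at r6c3. So r6c3=6.
Step 14. [r4c4∈{5}] r4c4 has the single candidate 5, so r4c4=5.
Step 15. [r1c5∈{5}] r1c5's peers cover all but 5, so r1c5=5.
Step 16. [r3c2∈{3}] r3c2 is down to just 3 ⇒ r3c2=3.
Step 17. [r6c5∈{2}] r6c5 has the single candidate 2, so r6c5=2.

Answer: 1 4 3 6 5 2 / 6 2 5 4 1 3 / 5 3 1 2 6 4 / 2 6 4 5 3 1 / 3 5 2 1 4 6 / 4 1 6 3 2 5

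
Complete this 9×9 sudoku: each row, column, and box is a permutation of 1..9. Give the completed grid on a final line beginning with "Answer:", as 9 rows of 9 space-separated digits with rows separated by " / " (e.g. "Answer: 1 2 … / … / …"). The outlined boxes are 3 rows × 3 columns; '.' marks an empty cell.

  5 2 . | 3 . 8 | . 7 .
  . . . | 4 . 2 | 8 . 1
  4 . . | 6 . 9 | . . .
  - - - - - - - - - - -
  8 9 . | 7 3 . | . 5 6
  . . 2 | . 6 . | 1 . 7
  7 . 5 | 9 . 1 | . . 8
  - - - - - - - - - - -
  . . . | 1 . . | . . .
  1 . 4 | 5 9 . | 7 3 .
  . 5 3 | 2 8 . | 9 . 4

Step 1. [r9c1∈{6}] nothing but 6 survives at r9c1, so r9c1=6.
Step 2. [r3c2∈{1,3,7,8}] in col 2, 1 fits only at r3c2 ⇒ r3c2=1.
Step 3. [r4c7∈{2,4}] 2 has one home in row 4: r4c7 ⇒ r4c7=2.
Step 4. [r7c8∈{2,6,8}] in col 8, 8 fits only at r7c8. So r7c8=8.
Step 5. [r7c2∈{7}] r7c2's peers cover all but 7 ⇒ r7c2=7.
Step 6. [r2c8∈{6,9}] r2c8 is the only open cell in col 8 admitting 6 ⇒ r2c8=6.
Step 7. [r6c8∈{4}] only 4 remains possible at r6c8. So r6c8=4.
Step 8. [r7c3∈{9}] r7c3's peers cover all but 9 ⇒ r7c3=9.
Step 9. [r5c1∈{3}] nothing but 3 survives at r5c1, so r5c1=3.
Step 10. [r3c9∈{2,3,5}] col 9 places 3 nowhere but r3c9 ⇒ r3c9=3.
Step 11. [r7c7∈{5,6}] col 7 places 6 nowhere but r7c7 ⇒ r7c7=6.
Step 12. [r4c6∈{4}] r4c6 has the single candidate 4. So r4c6=4.
Step 13. [r2c5∈{5,7}] r2c5 is the only open cell in row 2 admitting 5, so r2c5=5.
Step 14. [r7c9∈{2,5}] across row 7, 5 lands solely at r7c9, so r7c9=5.
Step 15. [r3c3∈{7,8}] r3c3 is the only open cell in row 3 admitting 8. So r3c3=8.
Step 16. [r1c7∈{4}] r1c7 is down to just 4. So r1c7=4.
Step 17. [r8c9∈{2}] nothing but 2 survives at r8c9, so r8c9=2.
Step 18. [r1c9∈{9}] nothing but 9 survives at r1c9 ⇒ r1c9=9.
Step 19. [r6c2∈{6}] only 6 remains possible at r6c2, so r6c2=6.
Step 20. [r9c6∈{7}] r9c6 is down to just 7 ⇒ r9c6=7.
Step 21. [r7c1∈{2}] only 2 remains possible at r7c1. So r7c1=2.
Step 22. [r3c7∈{5}] only 5 remains possible at r3c7. So r3c7=5.
Step 23. [r9c8∈{1}] r9c8's peers cover all but 1 ⇒ r9c8=1.
Step 24. [r8c6∈{6}] only 6 remains possible at r8c6, so r8c6=6.
Step 25. [r5c2∈{4}] only 4 remains possible at r5c2. So r5c2=4.
Step 26. [r1c3∈{6}] only 6 remains possible at r1c3. So r1c3=6.
Step 27. [r2c3∈{7}] r2c3 is down to just 7 ⇒ r2c3=7.
Step 28. [r2c2∈{3}] r2c2 is down to just 3 ⇒ r2c2=3.
Step 29. [r6c5∈{2}] r6c5's peers cover all but 2, so r6c5=2.
Step 30. [r2c1∈{9}] r2c1 is down to just 9. So r2c1=9.
Step 31. [r5c8∈{9}] r5c8 has the single candidate 9, so r5c8=9.
Step 32. [r3c8∈{2}] nothing but 2 survives at r3c8. So r3c8=2.
Step 33. [r1c5∈{1}] only 1 remains possible at r1c5 ⇒ r1c5=1.
Step 34. [r5c4∈{8}] r5c4 is down to just 8 ⇒ r5c4=8.
Step 35. [r6c7∈{3}] nothing but 3 survives at r6c7, so r6c7=3.
Step 36. [r7c6∈{3}] only 3 remains possible at r7c6. So r7c6=3.
Step 37. [r4c3∈{1}] r4c3's peers cover all but 1, so r4c3=1.
Step 38. [r8c2∈{8}] nothing but 8 survives at r8c2, so r8c2=8.
Step 39. [r5c6∈{5}] only 5 remains possible at r5c6. So r5c6=5.
Step 40. [r3c5∈{7}] r3c5 is down to just 7, so r3c5=7.
Step 41. [r7c5∈{4}] nothing but 4 survives at r7c5. So r7c5=4.

Answer: 5 2 6 3 1 8 4 7 9 / 9 3 7 4 5 2 8 6 1 / 4 1 8 6 7 9 5 2 3 / 8 9 1 7 3 4 2 5 6 / 3 4 2 8 6 5 1 9 7 / 7 6 5 9 2 1 3 4 8 / 2 7 9 1 4 3 6 8 5 / 1 8 4 5 9 6 7 3 2 / 6 5 3 2 8 7 9 1 4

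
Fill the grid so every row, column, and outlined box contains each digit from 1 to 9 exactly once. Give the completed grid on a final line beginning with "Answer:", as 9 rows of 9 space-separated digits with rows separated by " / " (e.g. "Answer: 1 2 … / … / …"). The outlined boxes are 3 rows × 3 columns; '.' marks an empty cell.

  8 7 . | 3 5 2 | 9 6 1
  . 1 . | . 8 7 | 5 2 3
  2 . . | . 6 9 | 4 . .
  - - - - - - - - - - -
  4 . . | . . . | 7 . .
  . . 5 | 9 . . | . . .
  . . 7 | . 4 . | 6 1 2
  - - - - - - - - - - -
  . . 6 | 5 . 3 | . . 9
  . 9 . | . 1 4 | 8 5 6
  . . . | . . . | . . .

Step 1. [r7c2∈{2,4,8}] across row 7, 8 lands solely at r7c2, so r7c2=8.
Step 2. [r4c3∈{1,2,3,8,9}] r4c3 is the only open cell in col 3 admitting 8. So r4c3=8.
Step 3. [r9c2∈{2,3,4,5}] in col 2, 4 fits only at r9c2, so r9c2=4.
Step 4. [r5c7∈{3}] nothing but 3 survives at r5c7, so r5c7=3.
Step 5. [r9c9∈{7}] nothing but 7 survives at r9c9. So r9c9=7.
Step 6. [r9c3∈{1,2,3}] 1 has one home in col 3: r9c3, so r9c3=1.
Step 7. [r6c2∈{3}] only 3 remains possible at r6c2. So r6c2=3.
Step 8. [r8c4∈{2,7}] r8c4 is the only open cell in col 4 admitting 7, so r8c4=7.
Step 9. [r7c5∈{2}] r7c5's peers cover all but 2. So r7c5=2.
Step 10. [r4c4∈{1,2,6}] across col 4, 2 lands solely at r4c4, so r4c4=2.
Step 11. [r6c4∈{8}] r6c4 is down to just 8 ⇒ r6c4=8.
Step 12. [r4c2∈{6}] nothing but 6 survives at r4c2, so r4c2=6.
Step 13. [r2c3∈{4,9}] across col 3, 9 lands solely at r2c3, so r2c3=9.
Step 14. [r3c9∈{8}] r3c9 has the single candidate 8. So r3c9=8.
Step 15. [r4c6∈{1,5}] row 4 places 1 nowhere but r4c6. So r4c6=1.
Step 16. [r8c1∈{3}] r8c1 has the single candidate 3 ⇒ r8c1=3.
Step 17. [r9c6∈{6,8}] r9c6 is the only open cell in row 9 admitting 8 ⇒ r9c6=8.
Step 18. [r5c8∈{4,8}] row 5 places 8 nowhere but r5c8. So r5c8=8.
Step 19. [r7c1∈{7}] only 7 remains possible at r7c1. So r7c1=7.
Step 20. [r9c4∈{6}] r9c4 has the single candidate 6 ⇒ r9c4=6.
Step 21. [r3c3∈{3}] only 3 remains possible at r3c3. So r3c3=3.
Step 22. [r9c5∈{9}] only 9 remains possible at r9c5, so r9c5=9.
Step 23. [r3c4∈{1}] r3c4 has the single candidate 1. So r3c4=1.
Step 24. [r7c7∈{1}] only 1 remains possible at r7c7 ⇒ r7c7=1.
Step 25. [r9c8∈{3}] r9c8's peers cover all but 3 ⇒ r9c8=3.
Step 26. [r6c1∈{9}] only 9 remains possible at r6c1. So r6c1=9.
Step 27. [r5c6∈{6}] r5c6's peers cover all but 6. So r5c6=6.
Step 28. [r4c8∈{9}] nothing but 9 survives at r4c8. So r4c8=9.
Step 29. [r9c7∈{2}] r9c7's peers cover all but 2, so r9c7=2.
Step 30. [r7c8∈{4}] r7c8's peers cover all but 4, so r7c8=4.
Step 31. [r3c2∈{5}] r3c2 has the single candidate 5, so r3c2=5.
Step 32. [r5c5∈{7}] nothing but 7 survives at r5c5. So r5c5=7.
Step 33. [r5c9∈{4}] only 4 remains possible at r5c9, so r5c9=4.
Step 34. [r8c3∈{2}] r8c3 is down to just 2. So r8c3=2.
Step 35. [r5c2∈{2}] nothing but 2 survives at r5c2, so r5c2=2.
Step 36. [r4c9∈{5}] only 5 remains possible at r4c9 ⇒ r4c9=5.
Step 37. [r9c1∈{5}] r9c1 is down to just 5. So r9c1=5.
Step 38. [r1c3∈{4}] only 4 remains possible at r1c3 ⇒ r1c3=4.
Step 39. [r2c4∈{4}] r2c4's peers cover all but 4 ⇒ r2c4=4.
Step 40. [r4c5∈{3}] r4c5 is down to just 3. So r4c5=3.
Step 41. [r5c1∈{1}] only 1 remains possible at r5c1. So r5c1=1.
Step 42. [r2c1∈{6}] r2c1 is down to just 6. So r2c1=6.
Step 43. [r6c6∈{5}] only 5 remains possible at r6c6 ⇒ r6c6=5.
Step 44. [r3c8∈{7}] only 7 remains possible at r3c8 ⇒ r3c8=7.

Answer: 8 7 4 3 5 2 9 6 1 / 6 1 9 4 8 7 5 2 3 / 2 5 3 1 6 9 4 7 8 / 4 6 8 2 3 1 7 9 5 / 1 2 5 9 7 6 3 8 4 / 9 3 7 8 4 5 6 1 2 / 7 8 6 5 2 3 1 4 9 / 3 9 2 7 1 4 8 5 6 / 5 4 1 6 9 8 2 3 7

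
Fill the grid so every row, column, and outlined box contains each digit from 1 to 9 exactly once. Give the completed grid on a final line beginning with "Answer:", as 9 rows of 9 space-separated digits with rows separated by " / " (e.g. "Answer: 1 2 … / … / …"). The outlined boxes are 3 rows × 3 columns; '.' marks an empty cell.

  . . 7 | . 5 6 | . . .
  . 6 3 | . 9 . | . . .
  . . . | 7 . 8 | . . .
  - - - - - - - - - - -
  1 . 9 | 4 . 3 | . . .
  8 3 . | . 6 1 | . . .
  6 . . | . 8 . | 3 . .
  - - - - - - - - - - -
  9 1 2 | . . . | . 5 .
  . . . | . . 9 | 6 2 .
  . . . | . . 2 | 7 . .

Step 1. [r1c2∈{2,4,8,9}] r1c2 is the only open cell in box 1 admitting 8, so r1c2=8.
Step 2. [r2c6∈{4}] only 4 remains possible at r2c6. So r2c6=4.
Step 3. [r3c3∈{1,4,5}] r3c3 is the only open cell in col 3 admitting 1, so r3c3=1.
Step 4. [r3c2∈{2,4,5,9}] in col 2, 9 fits only at r3c2, so r3c2=9.
Step 5. [r6c6∈{5,7}] in col 6, 5 fits only at r6c6. So r6c6=5.
Step 6. [r4c5∈{2,7}] 7 has one home in box 5: r4c5, so r4c5=7.
Step 7. [r6c3∈{4}] r6c3 has the single candidate 4, so r6c3=4.
Step 8. [r3c5∈{2,3}] r3c5 is the only open cell in col 5 admitting 2, so r3c5=2.
Step 9. [r1c4∈{1,3}] across box 2, 3 lands solely at r1c4 ⇒ r1c4=3.
Step 10. [r5c3∈{5}] only 5 remains possible at r5c3 ⇒ r5c3=5.
Step 11. [r2c4∈{1}] r2c4's peers cover all but 1, so r2c4=1.
Step 12. [r1c7∈{1,2,4,9}] r1c7 is the only open cell in col 7 admitting 1 ⇒ r1c7=1.
Step 13. [r5c7∈{2,4,9}] r5c7 is the only open cell in col 7 admitting 9, so r5c7=9.
Step 14. [r6c2∈{2,7}] across box 4, 7 lands solely at r6c2 ⇒ r6c2=7.
Step 15. [r8c3∈{8}] only 8 remains possible at r8c3. So r8c3=8.
Step 16. [r8c1∈{3,4,5,7}] across row 8, 7 lands solely at r8c1, so r8c1=7.
Step 17. [r9c1∈{3,4,5}] col 1 places 3 nowhere but r9c1. So r9c1=3.
Step 18. [r3c8∈{3,4,6}] 3 has one home in col 8: r3c8 ⇒ r3c8=3.
Step 19. [r3c9∈{4,5,6}] 6 has one home in row 3: r3c9 ⇒ r3c9=6.
Step 20. [r4c2∈{2}] r4c2 has the single candidate 2 ⇒ r4c2=2.
Step 21. [r2c7∈{2,5,8}] r2c7 is the only open cell in col 7 admitting 2 ⇒ r2c7=2.
Step 22. [r7c4∈{6,8}] row 7 places 6 nowhere but r7c4, so r7c4=6.
Step 23. [r9c4∈{5,8}] r9c4 is the only open cell in col 4 admitting 8, so r9c4=8.
Step 24. [r2c1∈{5}] nothing but 5 survives at r2c1, so r2c1=5.
Step 25. [r6c8∈{1}] only 1 remains possible at r6c8. So r6c8=1.
Step 26. [r4c9∈{5,8}] r4c9 is the only open cell in col 9 admitting 5 ⇒ r4c9=5.
Step 27. [r9c2∈{4,5}] 5 has one home in row 9: r9c2. So r9c2=5.
Step 28. [r8c2∈{4}] only 4 remains possible at r8c2, so r8c2=4.
Step 29. [r5c4∈{2}] nothing but 2 survives at r5c4, so r5c4=2.
Step 30. [r3c1∈{4}] r3c1's peers cover all but 4 ⇒ r3c1=4.
Step 31. [r7c7∈{4,8}] col 7 places 4 nowhere but r7c7. So r7c7=4.
Step 32. [r7c9∈{3,8}] r7c9 is the only open cell in row 7 admitting 8, so r7c9=8.
Step 33. [r9c8∈{9}] r9c8 is down to just 9, so r9c8=9.
Step 34. [r9c9∈{1}] r9c9's peers cover all but 1. So r9c9=1.
Step 35. [r1c8∈{4}] r1c8's peers cover all but 4. So r1c8=4.
Step 36. [r2c8∈{7,8}] across row 2, 8 lands solely at r2c8 ⇒ r2c8=8.
Step 37. [r5c8∈{7}] r5c8 is down to just 7 ⇒ r5c8=7.
Step 38. [r7c5∈{3}] r7c5 is down to just 3. So r7c5=3.
Step 39. [r4c7∈{8}] r4c7 is down to just 8, so r4c7=8.
Step 40. [r4c8∈{6}] r4c8 has the single candidate 6 ⇒ r4c8=6.
Step 41. [r9c5∈{4}] r9c5 has the single candidate 4, so r9c5=4.
Step 42. [r8c4∈{5}] r8c4 has the single candidate 5, so r8c4=5.
Step 43. [r1c1∈{2}] nothing but 2 survives at r1c1. So r1c1=2.
Step 44. [r8c5∈{1}] r8c5's peers cover all but 1, so r8c5=1.
Step 45. [r6c4∈{9}] nothing but 9 survives at r6c4, so r6c4=9.
Step 46. [r8c9∈{3}] r8c9's peers cover all but 3, so r8c9=3.
Step 47. [r5c9∈{4}] r5c9 is down to just 4, so r5c9=4.
Step 48. [r6c9∈{2}] nothing but 2 survives at r6c9, so r6c9=2.
Step 49. [r3c7∈{5}] only 5 remains possible at r3c7 ⇒ r3c7=5.
Step 50. [r1c9∈{9}] r1c9 has the single candidate 9 ⇒ r1c9=9.
Step 51. [r2c9∈{7}] r2c9's peers cover all but 7, so r2c9=7.
Step 52. [r9c3∈{6}] r9c3 has the single candidate 6, so r9c3=6.
Step 53. [r7c6∈{7}] r7c6 has the single candidate 7. So r7c6=7.

Answer: 2 8 7 3 5 6 1 4 9 / 5 6 3 1 9 4 2 8 7 / 4 9 1 7 2 8 5 3 6 / 1 2 9 4 7 3 8 6 5 / 8 3 5 2 6 1 9 7 4 / 6 7 4 9 8 5 3 1 2 / 9 1 2 6 3 7 4 5 8 / 7 4 8 5 1 9 6 2 3 / 3 5 6 8 4 2 7 9 1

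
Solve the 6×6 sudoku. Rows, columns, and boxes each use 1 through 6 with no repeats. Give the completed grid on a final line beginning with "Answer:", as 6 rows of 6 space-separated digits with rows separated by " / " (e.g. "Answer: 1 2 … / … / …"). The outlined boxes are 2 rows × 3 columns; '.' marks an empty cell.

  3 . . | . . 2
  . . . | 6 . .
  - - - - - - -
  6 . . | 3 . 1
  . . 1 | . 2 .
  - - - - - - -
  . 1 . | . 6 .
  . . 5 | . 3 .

Step 1. [r6c6∈{4}] r6c6's peers cover all but 4, so r6c6=4.
Step 2. [r6c1∈{2}] r6c1 is down to just 2. So r6c1=2.
Step 3. [r5c6∈{5}] r5c6 has the single candidate 5. So r5c6=5.
Step 4. [r2c1∈{1,4,5}] 1 has one home in col 1: r2c1, so r2c1=1.
Step 5. [r4c1∈{4,5}] r4c1 is the only open cell in col 1 admitting 5 ⇒ r4c1=5.
Step 6. [r1c4∈{1,4,5}] across col 4, 5 lands solely at r1c4. So r1c4=5.
Step 7. [r2c5∈{4}] only 4 remains possible at r2c5. So r2c5=4.
Step 8. [r2c3∈{2}] r2c3 has the single candidate 2. So r2c3=2.
Step 9. [r3c3∈{4}] only 4 remains possible at r3c3 ⇒ r3c3=4.
Step 10. [r1c3∈{6}] r1c3 is down to just 6, so r1c3=6.
Step 11. [r3c5∈{5}] r3c5 has the single candidate 5. So r3c5=5.
Step 12. [r3c2∈{2}] r3c2 is down to just 2 ⇒ r3c2=2.
Step 13. [r2c2∈{5}] r2c2's peers cover all but 5, so r2c2=5.
Step 14. [r5c1∈{4}] r5c1 has the single candidate 4. So r5c1=4.
Step 15. [r5c4∈{2}] nothing but 2 survives at r5c4 ⇒ r5c4=2.
Step 16. [r4c4∈{4}] r4c4 has the single candidate 4. So r4c4=4.
Step 17. [r4c6∈{6}] r4c6's peers cover all but 6. So r4c6=6.
Step 18. [r1c5∈{1}] r1c5 is down to just 1. So r1c5=1.
Step 19. [r5c3∈{3}] nothing but 3 survives at r5c3 ⇒ r5c3=3.
Step 20. [r4c2∈{3}] r4c2 is down to just 3, so r4c2=3.
Step 21. [r6c4∈{1}] nothing but 1 survives at r6c4. So r6c4=1.
Step 22. [r1c2∈{4}] r1c2 is down to just 4, so r1c2=4.
Step 23. [r6c2∈{6}] nothing but 6 survives at r6c2, so r6c2=6.
Step 24. [r2c6∈{3}] r2c6 is down to just 3, so r2c6=3.

Answer: 3 4 6 5 1 2 / 1 5 2 6 4 3 / 6 2 4 3 5 1 / 5 3 1 4 2 6 / 4 1 3 2 6 5 / 2 6 5 1 3 4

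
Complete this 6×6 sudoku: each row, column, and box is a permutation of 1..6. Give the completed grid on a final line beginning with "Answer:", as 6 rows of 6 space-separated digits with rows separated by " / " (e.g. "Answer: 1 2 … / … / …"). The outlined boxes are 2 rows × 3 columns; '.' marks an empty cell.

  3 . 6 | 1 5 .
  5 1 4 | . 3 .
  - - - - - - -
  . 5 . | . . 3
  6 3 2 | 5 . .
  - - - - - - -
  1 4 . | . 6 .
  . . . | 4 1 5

Step 1. [r5c6∈{2}] r5c6's peers cover all but 2. So r5c6=2.
Step 2. [r3c4∈{2,6}] row 3 places 6 nowhere but r3c4, so r3c4=6.
Step 3. [r4c5∈{4}] r4c5 has the single candidate 4. So r4c5=4.
Step 4. [r6c1∈{2}] only 2 remains possible at r6c1. So r6c1=2.
Step 5. [r5c3∈{3,5}] row 5 places 5 nowhere but r5c3. So r5c3=5.
Step 6. [r3c3∈{1}] only 1 remains possible at r3c3 ⇒ r3c3=1.
Step 7. [r2c4∈{2}] only 2 remains possible at r2c4 ⇒ r2c4=2.
Step 8. [r4c6∈{1}] only 1 remains possible at r4c6. So r4c6=1.
Step 9. [r6c3∈{3}] only 3 remains possible at r6c3 ⇒ r6c3=3.
Step 10. [r5c4∈{3}] r5c4 has the single candidate 3 ⇒ r5c4=3.
Step 11. [r1c6∈{4}] r1c6 is down to just 4 ⇒ r1c6=4.
Step 12. [r6c2∈{6}] nothing but 6 survives at r6c2 ⇒ r6c2=6.
Step 13. [r2c6∈{6}] only 6 remains possible at r2c6. So r2c6=6.
Step 14. [r3c5∈{2}] r3c5 has the single candidate 2. So r3c5=2.
Step 15. [r1c2∈{2}] r1c2 has the single candidate 2. So r1c2=2.
Step 16. [r3c1∈{4}] r3c1's peers cover all but 4, so r3c1=4.

Answer: 3 2 6 1 5 4 / 5 1 4 2 3 6 / 4 5 1 6 2 3 / 6 3 2 5 4 1 / 1 4 5 3 6 2 / 2 6 3 4 1 5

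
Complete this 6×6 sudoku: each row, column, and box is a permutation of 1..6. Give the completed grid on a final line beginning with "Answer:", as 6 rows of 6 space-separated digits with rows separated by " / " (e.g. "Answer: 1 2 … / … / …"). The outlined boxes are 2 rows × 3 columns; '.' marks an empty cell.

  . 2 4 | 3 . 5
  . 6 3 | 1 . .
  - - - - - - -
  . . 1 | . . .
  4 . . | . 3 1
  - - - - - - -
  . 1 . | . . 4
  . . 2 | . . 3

Step 1. [r4c4∈{2,5,6}] in row 4, 2 fits only at r4c4 ⇒ r4c4=2.
Step 2. [r4c2∈{5}] r4c2's peers cover all but 5, so r4c2=5.
Step 3. [r5c3∈{5,6}] r5c3 is the only open cell in col 3 admitting 5 ⇒ r5c3=5.
Step 4. [r5c4∈{6}] nothing but 6 survives at r5c4, so r5c4=6.
Step 5. [r3c6∈{6}] only 6 remains possible at r3c6 ⇒ r3c6=6.
Step 6. [r3c4∈{4,5}] in col 4, 4 fits only at r3c4 ⇒ r3c4=4.
Step 7. [r2c6∈{2}] r2c6's peers cover all but 2, so r2c6=2.
Step 8. [r6c5∈{1,5}] r6c5 is the only open cell in row 6 admitting 1, so r6c5=1.
Step 9. [r3c2∈{3}] r3c2 has the single candidate 3, so r3c2=3.
Step 10. [r6c2∈{4}] r6c2 is down to just 4, so r6c2=4.
Step 11. [r4c3∈{6}] nothing but 6 survives at r4c3, so r4c3=6.
Step 12. [r5c1∈{3}] only 3 remains possible at r5c1, so r5c1=3.
Step 13. [r1c5∈{6}] nothing but 6 survives at r1c5 ⇒ r1c5=6.
Step 14. [r6c1∈{6}] r6c1's peers cover all but 6. So r6c1=6.
Step 15. [r3c5∈{5}] r3c5's peers cover all but 5. So r3c5=5.
Step 16. [r1c1∈{1}] r1c1 is down to just 1, so r1c1=1.
Step 17. [r6c4∈{5}] r6c4 is down to just 5, so r6c4=5.
Step 18. [r2c1∈{5}] r2c1 has the single candidate 5. So r2c1=5.
Step 19. [r2c5∈{4}] only 4 remains possible at r2c5. So r2c5=4.
Step 20. [r3c1∈{2}] nothing but 2 survives at r3c1, so r3c1=2.
Step 21. [r5c5∈{2}] r5c5's peers cover all but 2. So r5c5=2.

Answer: 1 2 4 3 6 5 / 5 6 3 1 4 2 / 2 3 1 4 5 6 / 4 5 6 2 3 1 / 3 1 5 6 2 4 / 6 4 2 5 1 3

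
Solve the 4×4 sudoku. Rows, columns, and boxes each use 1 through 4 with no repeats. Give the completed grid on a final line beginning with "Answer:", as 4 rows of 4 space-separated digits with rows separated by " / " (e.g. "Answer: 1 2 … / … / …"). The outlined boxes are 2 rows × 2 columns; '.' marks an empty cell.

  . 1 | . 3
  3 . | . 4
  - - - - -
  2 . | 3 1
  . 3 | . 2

Step 1. [r2c2∈{2}] r2c2's peers cover all but 2. So r2c2=2.
Step 2. [r4c1∈{1,4}] across row 4, 1 lands solely at r4c1, so r4c1=1.
Step 3. [r3c2∈{4}] r3c2 has the single candidate 4. So r3c2=4.
Step 4. [r2c3∈{1}] only 1 remains possible at r2c3, so r2c3=1.
Step 5. [r4c3∈{4}] nothing but 4 survives at r4c3 ⇒ r4c3=4.
Step 6. [r1c3∈{2}] r1c3's peers cover all but 2 ⇒ r1c3=2.
Step 7. [r1c1∈{4}] r1c1's peers cover all but 4 ⇒ r1c1=4.

Answer: 4 1 2 3 / 3 2 1 4 / 2 4 3 1 / 1 3 4 2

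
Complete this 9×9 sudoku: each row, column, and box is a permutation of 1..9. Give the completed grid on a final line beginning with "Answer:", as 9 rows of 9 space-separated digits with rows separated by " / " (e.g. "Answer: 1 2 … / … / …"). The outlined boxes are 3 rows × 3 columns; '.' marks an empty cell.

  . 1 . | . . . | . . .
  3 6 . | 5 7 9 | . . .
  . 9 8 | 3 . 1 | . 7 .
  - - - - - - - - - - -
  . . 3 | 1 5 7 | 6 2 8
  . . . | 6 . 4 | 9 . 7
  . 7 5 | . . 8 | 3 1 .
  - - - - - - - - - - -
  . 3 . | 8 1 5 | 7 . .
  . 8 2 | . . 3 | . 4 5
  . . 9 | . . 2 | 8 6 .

Step 1. [r2c3∈{4}] nothing but 4 survives at r2c3 ⇒ r2c3=4.
Step 2. [r7c1∈{4,6}] r7c1 is the only open cell in row 7 admitting 4, so r7c1=4.
Step 3. [r1c5∈{2,4,6,8}] col 5 places 8 nowhere but r1c5, so r1c5=8.
Step 4. [r7c9∈{2,9}] row 7 places 2 nowhere but r7c9 ⇒ r7c9=2.
Step 5. [r1c9∈{3,4,6,9}] across col 9, 9 lands solely at r1c9, so r1c9=9.
Step 6. [r6c1∈{2,6,9}] r6c1 is the only open cell in row 6 admitting 6, so r6c1=6.
Step 7. [r2c7∈{1,2}] r2c7 is the only open cell in row 2 admitting 2. So r2c7=2.
Step 8. [r3c9∈{4,6}] in col 9, 6 fits only at r3c9, so r3c9=6.
Step 9. [r8c7∈{1}] r8c7's peers cover all but 1. So r8c7=1.
Step 10. [r8c1∈{7}] r8c1's peers cover all but 7. So r8c1=7.
Step 11. [r5c2∈{2}] only 2 remains possible at r5c2, so r5c2=2.
Step 12. [r9c1∈{1,5}] r9c1 is the only open cell in row 9 admitting 1. So r9c1=1.
Step 13. [r8c4∈{9}] r8c4 is down to just 9 ⇒ r8c4=9.
Step 14. [r9c5∈{4}] r9c5 is down to just 4 ⇒ r9c5=4.
Step 15. [r3c5∈{2}] only 2 remains possible at r3c5, so r3c5=2.
Step 16. [r3c1∈{5}] r3c1 is down to just 5, so r3c1=5.
Step 17. [r1c7∈{4,5}] r1c7 is the only open cell in col 7 admitting 5. So r1c7=5.
Step 18. [r4c1∈{9}] nothing but 9 survives at r4c1 ⇒ r4c1=9.
Step 19. [r9c9∈{3}] r9c9's peers cover all but 3 ⇒ r9c9=3.
Step 20. [r5c1∈{8}] nothing but 8 survives at r5c1. So r5c1=8.
Step 21. [r8c5∈{6}] r8c5 is down to just 6 ⇒ r8c5=6.
Step 22. [r6c4∈{2}] only 2 remains possible at r6c4. So r6c4=2.
Step 23. [r2c9∈{1}] r2c9 is down to just 1. So r2c9=1.
Step 24. [r1c8∈{3}] r1c8 is down to just 3. So r1c8=3.
Step 25. [r1c6∈{6}] r1c6 is down to just 6 ⇒ r1c6=6.
Step 26. [r6c5∈{9}] r6c5 is down to just 9. So r6c5=9.
Step 27. [r4c2∈{4}] r4c2 is down to just 4. So r4c2=4.
Step 28. [r7c8∈{9}] nothing but 9 survives at r7c8 ⇒ r7c8=9.
Step 29. [r3c7∈{4}] nothing but 4 survives at r3c7. So r3c7=4.
Step 30. [r9c2∈{5}] nothing but 5 survives at r9c2 ⇒ r9c2=5.
Step 31. [r9c4∈{7}] only 7 remains possible at r9c4 ⇒ r9c4=7.
Step 32. [r1c1∈{2}] r1c1 has the single candidate 2 ⇒ r1c1=2.
Step 33. [r7c3∈{6}] r7c3 has the single candidate 6. So r7c3=6.
Step 34. [r5c8∈{5}] r5c8 has the single candidate 5 ⇒ r5c8=5.
Step 35. [r6c9∈{4}] r6c9's peers cover all but 4, so r6c9=4.
Step 36. [r1c4∈{4}] r1c4 is down to just 4. So r1c4=4.
Step 37. [r2c8∈{8}] only 8 remains possible at r2c8 ⇒ r2c8=8.
Step 38. [r1c3∈{7}] r1c3's peers cover all but 7, so r1c3=7.
Step 39. [r5c3∈{1}] r5c3's peers cover all but 1 ⇒ r5c3=1.
Step 40. [r5c5∈{3}] r5c5 has the single candidate 3 ⇒ r5c5=3.

Answer: 2 1 7 4 8 6 5 3 9 / 3 6 4 5 7 9 2 8 1 / 5 9 8 3 2 1 4 7 6 / 9 4 3 1 5 7 6 2 8 / 8 2 1 6 3 4 9 5 7 / 6 7 5 2 9 8 3 1 4 / 4 3 6 8 1 5 7 9 2 / 7 8 2 9 6 3 1 4 5 / 1 5 9 7 4 2 8 6 3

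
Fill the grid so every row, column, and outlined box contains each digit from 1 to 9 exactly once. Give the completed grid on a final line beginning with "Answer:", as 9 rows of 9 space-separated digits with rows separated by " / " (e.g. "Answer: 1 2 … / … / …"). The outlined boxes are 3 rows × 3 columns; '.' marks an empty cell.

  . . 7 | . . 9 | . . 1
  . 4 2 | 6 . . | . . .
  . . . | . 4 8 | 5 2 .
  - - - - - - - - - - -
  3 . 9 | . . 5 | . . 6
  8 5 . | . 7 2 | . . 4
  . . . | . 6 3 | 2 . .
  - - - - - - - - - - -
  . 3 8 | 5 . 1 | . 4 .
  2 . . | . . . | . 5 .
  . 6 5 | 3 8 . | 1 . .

Step 1. [r2c6∈{7}] r2c6 has the single candidate 7, so r2c6=7.
Step 2. [r3c4∈{1}] nothing but 1 survives at r3c4. So r3c4=1.
Step 3. [r3c9∈{3,7,9}] in row 3, 7 fits only at r3c9. So r3c9=7.
Step 4. [r8c5∈{9}] r8c5's peers cover all but 9 ⇒ r8c5=9.
Step 5. [r1c8∈{3,6,8}] across col 8, 6 lands solely at r1c8 ⇒ r1c8=6.
Step 6. [r5c4∈{9}] r5c4's peers cover all but 9, so r5c4=9.
Step 7. [r5c7∈{3}] r5c7 is down to just 3, so r5c7=3.
Step 8. [r2c8∈{3,8,9}] 3 has one home in col 8: r2c8, so r2c8=3.
Step 9. [r5c8∈{1}] nothing but 1 survives at r5c8 ⇒ r5c8=1.
Step 10. [r7c7∈{6,7,9}] r7c7 is the only open cell in row 7 admitting 6. So r7c7=6.
Step 11. [r7c1∈{7,9}] 7 has one home in row 7: r7c1. So r7c1=7.
Step 12. [r7c9∈{2,9}] 9 has one home in row 7: r7c9 ⇒ r7c9=9.
Step 13. [r2c9∈{8}] r2c9's peers cover all but 8. So r2c9=8.
Step 14. [r4c4∈{4,8}] in row 4, 4 fits only at r4c4, so r4c4=4.
Step 15. [r9c8∈{7}] nothing but 7 survives at r9c8. So r9c8=7.
Step 16. [r9c1∈{4,9}] in row 9, 9 fits only at r9c1 ⇒ r9c1=9.
Step 17. [r8c3∈{1,4}] box 7 places 4 nowhere but r8c3 ⇒ r8c3=4.
Step 18. [r6c3∈{1}] nothing but 1 survives at r6c3, so r6c3=1.
Step 19. [r1c5∈{2,3,5}] in row 1, 3 fits only at r1c5. So r1c5=3.
Step 20. [r4c7∈{7,8}] r4c7 is the only open cell in col 7 admitting 7. So r4c7=7.
Step 21. [r5c3∈{6}] r5c3 is down to just 6. So r5c3=6.
Step 22. [r4c8∈{8}] nothing but 8 survives at r4c8, so r4c8=8.
Step 23. [r1c1∈{5}] only 5 remains possible at r1c1, so r1c1=5.
Step 24. [r2c1∈{1}] nothing but 1 survives at r2c1, so r2c1=1.
Step 25. [r3c1∈{6}] nothing but 6 survives at r3c1 ⇒ r3c1=6.
Step 26. [r2c5∈{5}] r2c5 is down to just 5, so r2c5=5.
Step 27. [r8c7∈{8}] r8c7 is down to just 8. So r8c7=8.
Step 28. [r3c2∈{9}] nothing but 9 survives at r3c2. So r3c2=9.
Step 29. [r6c8∈{9}] r6c8 has the single candidate 9, so r6c8=9.
Step 30. [r2c7∈{9}] only 9 remains possible at r2c7 ⇒ r2c7=9.
Step 31. [r8c6∈{6}] r8c6 is down to just 6. So r8c6=6.
Step 32. [r1c4∈{2}] only 2 remains possible at r1c4. So r1c4=2.
Step 33. [r3c3∈{3}] nothing but 3 survives at r3c3. So r3c3=3.
Step 34. [r6c4∈{8}] r6c4 has the single candidate 8 ⇒ r6c4=8.
Step 35. [r9c9∈{2}] nothing but 2 survives at r9c9. So r9c9=2.
Step 36. [r9c6∈{4}] nothing but 4 survives at r9c6, so r9c6=4.
Step 37. [r1c2∈{8}] r1c2 has the single candidate 8. So r1c2=8.
Step 38. [r8c2∈{1}] only 1 remains possible at r8c2, so r8c2=1.
Step 39. [r6c1∈{4}] r6c1's peers cover all but 4, so r6c1=4.
Step 40. [r4c2∈{2}] r4c2 is down to just 2, so r4c2=2.
Step 41. [r4c5∈{1}] r4c5 is down to just 1 ⇒ r4c5=1.
Step 42. [r7c5∈{2}] r7c5's peers cover all but 2 ⇒ r7c5=2.
Step 43. [r8c9∈{3}] r8c9 has the single candidate 3 ⇒ r8c9=3.
Step 44. [r1c7∈{4}] only 4 remains possible at r1c7. So r1c7=4.
Step 45. [r6c2∈{7}] r6c2 has the single candidate 7 ⇒ r6c2=7.
Step 46. [r6c9∈{5}] r6c9 has the single candidate 5. So r6c9=5.
Step 47. [r8c4∈{7}] r8c4 has the single candidate 7, so r8c4=7.

Answer: 5 8 7 2 3 9 4 6 1 / 1 4 2 6 5 7 9 3 8 / 6 9 3 1 4 8 5 2 7 / 3 2 9 4 1 5 7 8 6 / 8 5 6 9 7 2 3 1 4 / 4 7 1 8 6 3 2 9 5 / 7 3 8 5 2 1 6 4 9 / 2 1 4 7 9 6 8 5 3 / 9 6 5 3 8 4 1 7 2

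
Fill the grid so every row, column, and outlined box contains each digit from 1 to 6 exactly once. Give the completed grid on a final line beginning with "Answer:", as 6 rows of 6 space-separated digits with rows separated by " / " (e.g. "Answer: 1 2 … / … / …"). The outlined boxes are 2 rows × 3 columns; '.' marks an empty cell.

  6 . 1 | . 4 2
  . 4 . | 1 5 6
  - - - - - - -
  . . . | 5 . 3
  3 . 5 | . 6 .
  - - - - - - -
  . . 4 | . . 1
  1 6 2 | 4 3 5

Step 1. [r4c4∈{2}] nothing but 2 survives at r4c4. So r4c4=2.
Step 2. [r3c2∈{1,2}] r3c2 is the only open cell in col 2 admitting 2 ⇒ r3c2=2.
Step 3. [r5c2∈{3,5}] in row 5, 3 fits only at r5c2. So r5c2=3.
Step 4. [r2c3∈{3}] r2c3 has the single candidate 3 ⇒ r2c3=3.
Step 5. [r5c5∈{2}] r5c5 has the single candidate 2 ⇒ r5c5=2.
Step 6. [r3c3∈{6}] r3c3 is down to just 6. So r3c3=6.
Step 7. [r3c1∈{4}] r3c1 has the single candidate 4 ⇒ r3c1=4.
Step 8. [r4c6∈{4}] r4c6 is down to just 4 ⇒ r4c6=4.
Step 9. [r4c2∈{1}] nothing but 1 survives at r4c2, so r4c2=1.
Step 10. [r1c4∈{3}] r1c4 is down to just 3. So r1c4=3.
Step 11. [r1c2∈{5}] r1c2's peers cover all but 5 ⇒ r1c2=5.
Step 12. [r2c1∈{2}] r2c1's peers cover all but 2. So r2c1=2.
Step 13. [r3c5∈{1}] only 1 remains possible at r3c5 ⇒ r3c5=1.
Step 14. [r5c4∈{6}] nothing but 6 survives at r5c4, so r5c4=6.
Step 15. [r5c1∈{5}] nothing but 5 survives at r5c1, so r5c1=5.

Answer: 6 5 1 3 4 2 / 2 4 3 1 5 6 / 4 2 6 5 1 3 / 3 1 5 2 6 4 / 5 3 4 6 2 1 / 1 6 2 4 3 5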